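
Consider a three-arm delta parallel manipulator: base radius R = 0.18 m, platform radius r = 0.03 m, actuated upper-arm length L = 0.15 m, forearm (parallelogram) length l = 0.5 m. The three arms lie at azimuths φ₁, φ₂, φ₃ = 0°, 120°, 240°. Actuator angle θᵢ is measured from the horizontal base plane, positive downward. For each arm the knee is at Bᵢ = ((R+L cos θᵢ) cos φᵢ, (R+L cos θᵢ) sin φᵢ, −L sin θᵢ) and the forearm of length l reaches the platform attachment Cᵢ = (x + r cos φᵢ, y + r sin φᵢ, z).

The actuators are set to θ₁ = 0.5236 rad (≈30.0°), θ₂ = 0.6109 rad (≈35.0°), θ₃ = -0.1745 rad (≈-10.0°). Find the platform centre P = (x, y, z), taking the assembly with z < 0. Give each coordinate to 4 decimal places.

(-0.0460, -0.1060, -0.4391)

φ1=0.0°: virtual centre (0.2799, 0.0000, -0.0750), radius l
centre 2 = (0.2729·cos120.0°, 0.2729·sin120.0°, -0.0860) = (-0.1364, 0.2363, -0.0860)
centre 3 = (0.2977·cos240.0°, 0.2977·sin240.0°, 0.0260) = (-0.1489, -0.2578, 0.0260)
subtract pairs → two planes through P
[-0.8327 0.4726 -0.0221]·P = -0.0021;  [-0.8575 -0.5157 0.2021]·P = 0.0053
Cramer: x(z) = -0.0017+0.1008z;  y(z) = -0.0075+0.2243z
quadratic in z: (1.0605)z²+(0.0899)z+(-0.1650)=0, √Δ=0.8414 → z ∈ {-0.4391, 0.3544}; z = -0.4391 (taking z<0)
x = -0.0460, y = -0.1060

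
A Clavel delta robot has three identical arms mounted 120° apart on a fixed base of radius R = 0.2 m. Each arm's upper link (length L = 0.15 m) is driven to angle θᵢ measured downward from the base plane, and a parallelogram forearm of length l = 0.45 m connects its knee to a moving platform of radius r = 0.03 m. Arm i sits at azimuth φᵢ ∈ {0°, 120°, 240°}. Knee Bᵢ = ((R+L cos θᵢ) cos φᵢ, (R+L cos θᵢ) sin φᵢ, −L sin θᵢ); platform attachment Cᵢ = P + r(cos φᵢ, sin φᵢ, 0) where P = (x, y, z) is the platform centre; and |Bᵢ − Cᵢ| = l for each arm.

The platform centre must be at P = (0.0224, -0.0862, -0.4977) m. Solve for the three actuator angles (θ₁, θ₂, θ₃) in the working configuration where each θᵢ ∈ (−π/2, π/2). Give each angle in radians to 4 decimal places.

rotate P by −φ1: (0.0224, -0.0862, -0.4977)
  e−x'=0.1476;  (l²−L²−(e−x')²−y'²−z²)/2L = -0.3231
  θ1 = atan2(B,A) + arccos(C/0.5191) = 0.9600
arm 2 (φ=120.0°): x'=-0.0859, y'=0.0237
  A=0.2559, B=-0.4977, C=(l²−L²−A²−y'²−z²)/(2L)=-0.4458
  γ=atan2(-0.4977,0.2559)=-1.0960;  ψ=arccos(-0.7965)=2.4924;  θ2=γ+ψ≈1.3964
rotate P by −φ3: (0.0635, 0.0625, -0.4977)
  e−x'=0.1065;  (l²−L²−(e−x')²−y'²−z²)/2L = -0.2765
  √(A²+B²)=0.5090;  θ3 = -1.3599+2.1452 ≈ 0.7853

θ₁ = 0.9600, θ₂ = 1.3964, θ₃ = 0.7853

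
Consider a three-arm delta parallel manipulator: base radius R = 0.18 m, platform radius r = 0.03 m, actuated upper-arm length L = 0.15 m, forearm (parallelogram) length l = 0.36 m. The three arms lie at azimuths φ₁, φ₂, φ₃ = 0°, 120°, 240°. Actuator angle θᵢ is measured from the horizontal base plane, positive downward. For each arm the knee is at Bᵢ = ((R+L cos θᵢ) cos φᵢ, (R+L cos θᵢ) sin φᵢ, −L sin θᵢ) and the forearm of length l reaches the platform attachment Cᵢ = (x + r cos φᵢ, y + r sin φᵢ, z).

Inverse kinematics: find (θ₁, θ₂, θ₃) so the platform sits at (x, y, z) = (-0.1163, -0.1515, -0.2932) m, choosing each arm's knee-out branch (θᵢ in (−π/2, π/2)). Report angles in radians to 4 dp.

φ1=0.0° → target in arm frame (-0.1163, -0.1515)
  A=0.2663, B=-0.2932, C=(l²−L²−A²−y'²−z²)/(2L)=-0.2424
  θ1 = atan2(B,A) + arccos(C/0.3961) = 1.3961
arm 2 (φ=120.0°): x'=-0.0731, y'=0.1765
  A=0.2231, B=-0.2932, C=(l²−L²−A²−y'²−z²)/(2L)=-0.1992
  θ2 = atan2(B,A) + arccos(C/0.3684) = 1.2216
rotate P by −φ3: (0.1894, -0.0250, -0.2932)
  A=-0.0394, B=-0.2932, C=(l²−L²−A²−y'²−z²)/(2L)=0.0632
  γ=atan2(-0.2932,-0.0394)=-1.7042;  ψ=arccos(0.2137)=1.3555;  θ3=γ+ψ≈-0.3487

θ₁ = 1.3961, θ₂ = 1.2216, θ₃ = -0.3487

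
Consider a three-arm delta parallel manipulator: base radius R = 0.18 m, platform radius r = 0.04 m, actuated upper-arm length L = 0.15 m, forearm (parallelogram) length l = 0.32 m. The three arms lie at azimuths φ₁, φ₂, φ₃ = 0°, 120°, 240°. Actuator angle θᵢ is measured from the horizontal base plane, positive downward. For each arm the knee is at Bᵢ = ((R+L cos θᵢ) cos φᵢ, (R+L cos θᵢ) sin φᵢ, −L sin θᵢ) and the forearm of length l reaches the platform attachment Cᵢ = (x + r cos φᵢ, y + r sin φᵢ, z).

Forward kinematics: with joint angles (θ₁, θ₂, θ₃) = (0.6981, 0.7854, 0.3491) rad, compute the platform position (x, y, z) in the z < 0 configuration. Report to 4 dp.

(-0.0136, -0.0420, -0.2653)

arm 1 at φ=0.0°: ρ1 = 0.2549;  centre 1 = (0.2549, 0.0000, -0.0964)
φ2=120.0°: virtual centre (-0.1230, 0.2131, -0.1061), radius l
φ3=240.0°: virtual centre (-0.1405, -0.2433, -0.0513), radius l
|centre ₂|²−|centre ₁|² = -0.0025;  |centre ₃|²−|centre ₁|² = 0.0073
plane₁₂: -0.7559x+0.4262y+-0.0193z = -0.0025
Cramer: x(z) = -0.0027+0.0412z;  y(z) = -0.0106+0.1184z
into |P−centre ₁|² = l²: 1.0157z² + 0.1691z + -0.0266 = 0;  Δ = 0.1368;  z = -0.2653 or 0.0988 → z<0 root = -0.2653
x = -0.0136, y = -0.0420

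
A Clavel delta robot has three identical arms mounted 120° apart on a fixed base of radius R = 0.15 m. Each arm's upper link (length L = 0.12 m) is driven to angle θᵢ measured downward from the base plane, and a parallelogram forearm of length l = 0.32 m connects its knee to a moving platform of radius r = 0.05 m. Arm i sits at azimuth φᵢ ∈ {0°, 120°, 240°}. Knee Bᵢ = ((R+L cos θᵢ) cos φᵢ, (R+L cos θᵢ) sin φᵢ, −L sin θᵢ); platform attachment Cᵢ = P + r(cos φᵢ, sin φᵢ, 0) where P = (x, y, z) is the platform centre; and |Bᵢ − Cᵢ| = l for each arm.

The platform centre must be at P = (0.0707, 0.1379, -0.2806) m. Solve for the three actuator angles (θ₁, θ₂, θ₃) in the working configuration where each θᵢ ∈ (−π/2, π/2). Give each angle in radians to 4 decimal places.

rotate P by −φ1: (0.0707, 0.1379, -0.2806)
  A=0.0293, B=-0.2806, C=(l²−L²−A²−y'²−z²)/(2L)=-0.0442
  θ1 = atan2(B,A) + arccos(C/0.2821) = 0.2614
φ2=120.0° → target in arm frame (0.0841, -0.1302)
  A cos θ + B sin θ = C:  0.0159·cos θ + -0.2806·sin θ = -0.0331
  θ2 = atan2(B,A) + arccos(C/0.2811) = 0.1746
rotate P by −φ3: (-0.1548, -0.0077, -0.2806)
  e−x'=0.2548;  (l²−L²−(e−x')²−y'²−z²)/2L = -0.2321
  γ=atan2(-0.2806,0.2548)=-0.8336;  ψ=arccos(-0.6124)=2.2299;  θ3=γ+ψ≈1.3963

θ₁ = 0.2614, θ₂ = 0.1746, θ₃ = 1.3963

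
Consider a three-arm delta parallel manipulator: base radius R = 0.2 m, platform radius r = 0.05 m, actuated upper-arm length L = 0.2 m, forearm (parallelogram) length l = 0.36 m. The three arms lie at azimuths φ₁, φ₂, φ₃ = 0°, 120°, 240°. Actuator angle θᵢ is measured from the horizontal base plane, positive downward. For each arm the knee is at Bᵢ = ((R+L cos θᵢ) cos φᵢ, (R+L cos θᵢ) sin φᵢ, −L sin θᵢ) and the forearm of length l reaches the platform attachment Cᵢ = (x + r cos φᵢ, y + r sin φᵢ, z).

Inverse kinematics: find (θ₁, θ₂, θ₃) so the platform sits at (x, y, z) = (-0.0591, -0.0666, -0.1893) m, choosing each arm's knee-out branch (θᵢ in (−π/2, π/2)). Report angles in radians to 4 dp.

θ₁ = 0.7853, θ₂ = 0.6112, θ₃ = -0.3493

φ1=0.0° → target in arm frame (-0.0591, -0.0666)
  A=0.2091, B=-0.1893, C=(l²−L²−A²−y'²−z²)/(2L)=0.0140
  √(A²+B²)=0.2821;  θ1 = -0.7357+1.5211 ≈ 0.7853
rotate P by −φ2: (-0.0281, 0.0845, -0.1893)
  e−x'=0.1781;  (l²−L²−(e−x')²−y'²−z²)/2L = 0.0372
  √(A²+B²)=0.2599;  θ2 = -0.8158+1.4270 ≈ 0.6112
arm 3 (φ=240.0°): x'=0.0872, y'=-0.0179
  e−x'=0.0628;  (l²−L²−(e−x')²−y'²−z²)/2L = 0.1238
  θ3 = atan2(B,A) + arccos(C/0.1994) = -0.3493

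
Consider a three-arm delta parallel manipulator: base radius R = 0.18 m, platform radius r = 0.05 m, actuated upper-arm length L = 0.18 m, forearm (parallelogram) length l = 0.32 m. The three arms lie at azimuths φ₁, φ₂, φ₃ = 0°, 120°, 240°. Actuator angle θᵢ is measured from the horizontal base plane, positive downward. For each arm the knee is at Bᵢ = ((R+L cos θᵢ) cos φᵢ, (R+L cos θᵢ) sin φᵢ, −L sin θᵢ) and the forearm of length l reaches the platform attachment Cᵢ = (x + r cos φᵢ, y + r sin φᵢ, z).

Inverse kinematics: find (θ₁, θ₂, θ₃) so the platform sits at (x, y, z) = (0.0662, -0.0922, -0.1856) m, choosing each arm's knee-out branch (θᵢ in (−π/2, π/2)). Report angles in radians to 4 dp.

θ₁ = -0.0002, θ₂ = 1.1345, θ₃ = 0.1744

rotate P by −φ1: (0.0662, -0.0922, -0.1856)
  A=0.0638, B=-0.1856, C=(l²−L²−A²−y'²−z²)/(2L)=0.0638
  γ=atan2(-0.1856,0.0638)=-1.2397;  ψ=arccos(0.3253)=1.2395;  θ1=γ+ψ≈-0.0002
rotate P by −φ2: (-0.1129, -0.0112, -0.1856)
  A=0.2429, B=-0.1856, C=(l²−L²−A²−y'²−z²)/(2L)=-0.0655
  θ2 = atan2(B,A) + arccos(C/0.3057) = 1.1345
rotate P by −φ3: (0.0467, 0.1034, -0.1856)
  e−x'=0.0833;  (l²−L²−(e−x')²−y'²−z²)/2L = 0.0498
  γ=atan2(-0.1856,0.0833)=-1.1491;  ψ=arccos(0.2448)=1.3235;  θ3=γ+ψ≈0.1744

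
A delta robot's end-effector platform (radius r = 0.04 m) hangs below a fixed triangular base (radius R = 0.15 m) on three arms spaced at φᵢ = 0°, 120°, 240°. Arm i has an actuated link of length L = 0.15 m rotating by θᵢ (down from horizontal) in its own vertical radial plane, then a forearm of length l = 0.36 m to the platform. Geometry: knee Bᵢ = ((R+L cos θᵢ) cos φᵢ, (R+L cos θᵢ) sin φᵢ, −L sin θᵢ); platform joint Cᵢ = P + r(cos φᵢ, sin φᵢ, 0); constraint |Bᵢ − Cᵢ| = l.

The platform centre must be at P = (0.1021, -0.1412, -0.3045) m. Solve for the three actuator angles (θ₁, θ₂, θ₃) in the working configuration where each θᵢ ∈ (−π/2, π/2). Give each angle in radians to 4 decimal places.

θ₁ = 0.0875, θ₂ = 1.3088, θ₃ = 0.2618

φ1=0.0° → target in arm frame (0.1021, -0.1412)
  A cos θ + B sin θ = C:  0.0079·cos θ + -0.3045·sin θ = -0.0187
  γ=atan2(-0.3045,0.0079)=-1.5449;  ψ=arccos(-0.0615)=1.6323;  θ1=γ+ψ≈0.0875
arm 2 (φ=120.0°): x'=-0.1733, y'=-0.0178
  A cos θ + B sin θ = C:  0.2833·cos θ + -0.3045·sin θ = -0.2207
  θ2 = atan2(B,A) + arccos(C/0.4159) = 1.3088
φ3=240.0° → target in arm frame (0.0712, 0.1590)
  e−x'=0.0388;  (l²−L²−(e−x')²−y'²−z²)/2L = -0.0414
  θ3 = atan2(B,A) + arccos(C/0.3070) = 0.2618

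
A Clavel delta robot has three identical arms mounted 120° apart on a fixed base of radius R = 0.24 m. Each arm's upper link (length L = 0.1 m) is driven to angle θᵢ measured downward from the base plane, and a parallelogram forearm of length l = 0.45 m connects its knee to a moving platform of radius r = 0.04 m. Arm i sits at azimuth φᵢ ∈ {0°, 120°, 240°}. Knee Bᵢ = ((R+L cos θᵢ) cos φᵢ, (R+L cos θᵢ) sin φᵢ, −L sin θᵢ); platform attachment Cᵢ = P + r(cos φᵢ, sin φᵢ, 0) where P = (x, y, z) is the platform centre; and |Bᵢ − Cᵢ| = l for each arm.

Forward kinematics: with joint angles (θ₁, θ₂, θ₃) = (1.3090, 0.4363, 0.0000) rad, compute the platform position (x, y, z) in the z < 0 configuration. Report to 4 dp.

(-0.1152, -0.0347, -0.3881)

φ1=0.0°: virtual centre (0.2259, 0.0000, -0.0966), radius l
O2 = (0.2906·cos120.0°, 0.2906·sin120.0°, -0.0423) = (-0.1453, 0.2517, -0.0423)
O3 = (0.3000·cos240.0°, 0.3000·sin240.0°, 0.0000) = (-0.1500, -0.2598, 0.0000)
subtract pairs → two planes through P
linear system: -0.7424x+0.5034y = 0.0259−0.1087z; -0.7518x+-0.5196y = 0.0296−0.1932z
Cramer: x(z) = -0.0371+0.2011z;  y(z) = -0.0033+0.0808z
quadratic in z: (1.0470)z²+(0.0868)z+(-0.1240)=0, √Δ=0.7258 → z ∈ {-0.3881, 0.3051}; z = -0.3881 (taking z<0)
x = -0.1152, y = -0.0347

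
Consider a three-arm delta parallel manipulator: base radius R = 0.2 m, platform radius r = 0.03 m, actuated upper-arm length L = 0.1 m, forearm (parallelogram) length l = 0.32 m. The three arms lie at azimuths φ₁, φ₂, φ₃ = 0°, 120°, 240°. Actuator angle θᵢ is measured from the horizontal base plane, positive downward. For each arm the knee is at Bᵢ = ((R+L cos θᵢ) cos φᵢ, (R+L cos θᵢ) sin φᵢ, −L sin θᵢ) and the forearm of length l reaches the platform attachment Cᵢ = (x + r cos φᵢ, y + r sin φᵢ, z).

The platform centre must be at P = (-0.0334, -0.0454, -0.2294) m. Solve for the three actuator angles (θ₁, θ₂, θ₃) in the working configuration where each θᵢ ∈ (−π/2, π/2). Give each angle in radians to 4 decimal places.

θ₁ = 0.7851, θ₂ = 0.6983, θ₃ = -0.0881

arm 1 (φ=0.0°): x'=-0.0334, y'=-0.0454
  A cos θ + B sin θ = C:  0.2034·cos θ + -0.2294·sin θ = -0.0183
  √(A²+B²)=0.3066;  θ1 = -0.8454+1.6305 ≈ 0.7851
φ2=120.0° → target in arm frame (-0.0226, 0.0516)
  A=0.1926, B=-0.2294, C=(l²−L²−A²−y'²−z²)/(2L)=0.0000
  √(A²+B²)=0.2995;  θ2 = -0.8723+1.5706 ≈ 0.6983
arm 3 (φ=240.0°): x'=0.0560, y'=-0.0062
  e−x'=0.1140;  (l²−L²−(e−x')²−y'²−z²)/2L = 0.1337
  √(A²+B²)=0.2562;  θ3 = -1.1097+1.0216 ≈ -0.0881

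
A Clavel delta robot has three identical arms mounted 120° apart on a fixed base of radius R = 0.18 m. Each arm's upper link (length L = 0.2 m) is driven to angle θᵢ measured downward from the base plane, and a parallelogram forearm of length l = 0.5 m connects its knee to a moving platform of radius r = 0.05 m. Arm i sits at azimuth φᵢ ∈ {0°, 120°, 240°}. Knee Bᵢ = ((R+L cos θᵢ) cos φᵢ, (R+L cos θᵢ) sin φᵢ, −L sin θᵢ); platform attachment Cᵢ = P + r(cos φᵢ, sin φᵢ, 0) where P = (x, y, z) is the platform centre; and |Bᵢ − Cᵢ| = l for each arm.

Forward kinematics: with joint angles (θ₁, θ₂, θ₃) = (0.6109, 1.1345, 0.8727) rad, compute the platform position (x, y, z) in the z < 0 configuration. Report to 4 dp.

(0.0933, -0.0579, -0.5691)

φ1=0.0°: virtual centre (0.2938, 0.0000, -0.1147), radius l
arm 2 at φ=120.0°: e+L cos θ2 = 0.2145;  centre 2 = (-0.1073, 0.1858, -0.1813)
centre 3 = (0.2586·cos240.0°, 0.2586·sin240.0°, -0.1532) = (-0.1293, -0.2239, -0.1532)
subtract pairs → two planes through P
plane₁₂: -0.8022x+0.3716y+-0.1331z = -0.0206
Cramer: x(z) = 0.0188-0.1309z;  y(z) = -0.0150+0.0755z
sphere 1 gives Az²+Bz+C=0 with A=1.0228, B=0.2992, C=-0.1610;  B²−4AC=0.7481;  roots -0.5691, 0.2765;  negative root z = -0.5691
x = 0.0933, y = -0.0579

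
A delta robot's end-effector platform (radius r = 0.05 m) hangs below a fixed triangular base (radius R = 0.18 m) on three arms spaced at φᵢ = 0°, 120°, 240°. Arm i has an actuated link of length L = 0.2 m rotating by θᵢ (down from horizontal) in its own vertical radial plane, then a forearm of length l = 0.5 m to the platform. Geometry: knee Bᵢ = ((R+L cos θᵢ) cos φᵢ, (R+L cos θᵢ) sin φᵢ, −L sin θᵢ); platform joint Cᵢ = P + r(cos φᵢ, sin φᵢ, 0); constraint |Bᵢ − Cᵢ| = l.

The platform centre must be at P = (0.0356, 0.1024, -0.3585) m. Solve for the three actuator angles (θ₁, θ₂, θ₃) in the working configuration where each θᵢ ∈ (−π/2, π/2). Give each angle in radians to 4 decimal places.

rotate P by −φ1: (0.0356, 0.1024, -0.3585)
  A cos θ + B sin θ = C:  0.0944·cos θ + -0.3585·sin θ = 0.1552
  γ=atan2(-0.3585,0.0944)=-1.3133;  ψ=arccos(0.4186)=1.1388;  θ1=γ+ψ≈-0.1745
rotate P by −φ2: (0.0709, -0.0820, -0.3585)
  A=0.0591, B=-0.3585, C=(l²−L²−A²−y'²−z²)/(2L)=0.1781
  γ=atan2(-0.3585,0.0591)=-1.4074;  ψ=arccos(0.4903)=1.0584;  θ2=γ+ψ≈-0.3490
arm 3 (φ=240.0°): x'=-0.1065, y'=-0.0204
  e−x'=0.2365;  (l²−L²−(e−x')²−y'²−z²)/2L = 0.0628
  θ3 = atan2(B,A) + arccos(C/0.4295) = 0.4363

θ₁ = -0.1745, θ₂ = -0.3490, θ₃ = 0.4363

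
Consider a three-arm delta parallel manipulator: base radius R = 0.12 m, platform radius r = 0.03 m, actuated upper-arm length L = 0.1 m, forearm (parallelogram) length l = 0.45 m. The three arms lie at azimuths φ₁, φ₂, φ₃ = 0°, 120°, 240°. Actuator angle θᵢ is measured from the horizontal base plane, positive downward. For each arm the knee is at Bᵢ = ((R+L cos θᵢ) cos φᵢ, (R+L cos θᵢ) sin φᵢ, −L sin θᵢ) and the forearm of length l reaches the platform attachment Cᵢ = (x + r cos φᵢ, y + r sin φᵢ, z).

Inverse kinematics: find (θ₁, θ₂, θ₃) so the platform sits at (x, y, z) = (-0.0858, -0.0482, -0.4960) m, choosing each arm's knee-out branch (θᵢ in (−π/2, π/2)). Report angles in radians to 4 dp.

arm 1 (φ=0.0°): x'=-0.0858, y'=-0.0482
  A cos θ + B sin θ = C:  0.1758·cos θ + -0.4960·sin θ = -0.4337
  θ1 = atan2(B,A) + arccos(C/0.5262) = 1.3094
φ2=120.0° → target in arm frame (0.0012, 0.0984)
  A cos θ + B sin θ = C:  0.0888·cos θ + -0.4960·sin θ = -0.3555
  θ2 = atan2(B,A) + arccos(C/0.5039) = 0.9603
rotate P by −φ3: (0.0846, -0.0502, -0.4960)
  e−x'=0.0054;  (l²−L²−(e−x')²−y'²−z²)/2L = -0.2803
  θ3 = atan2(B,A) + arccos(C/0.4960) = 0.6114

θ₁ = 1.3094, θ₂ = 0.9603, θ₃ = 0.6114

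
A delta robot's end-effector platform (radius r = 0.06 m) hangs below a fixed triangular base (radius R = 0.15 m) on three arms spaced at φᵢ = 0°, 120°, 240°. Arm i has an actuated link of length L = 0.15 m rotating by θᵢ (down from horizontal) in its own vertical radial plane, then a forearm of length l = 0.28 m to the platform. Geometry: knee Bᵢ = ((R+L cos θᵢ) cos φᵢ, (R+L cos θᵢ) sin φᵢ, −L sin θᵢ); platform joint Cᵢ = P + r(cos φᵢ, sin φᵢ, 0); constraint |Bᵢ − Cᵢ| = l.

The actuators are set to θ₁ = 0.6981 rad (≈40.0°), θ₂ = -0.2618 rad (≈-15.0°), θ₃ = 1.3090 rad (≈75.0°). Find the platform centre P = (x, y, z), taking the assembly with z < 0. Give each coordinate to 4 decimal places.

(-0.0001, 0.1530, -0.2103)

O1 = (0.2049·cos0.0°, 0.2049·sin0.0°, -0.0964) = (0.2049, 0.0000, -0.0964)
φ2=120.0°: virtual centre (-0.1174, 0.2034, 0.0388), radius l
φ3=240.0°: virtual centre (-0.0644, -0.1116, -0.1449), radius l
subtract pairs → two planes through P
[-0.6447 0.4068 0.2705]·P = 0.0054;  [-0.5386 -0.2231 -0.0969]·P = -0.0137
Cramer: x(z) = 0.0120+0.0576z;  y(z) = 0.0323-0.5735z
into |P−O₁|² = l²: 1.3323z² + 0.1335z + -0.0309 = 0;  Δ = 0.1823;  z = -0.2103 or 0.1101 → z<0 root = -0.2103
x = -0.0001, y = 0.1530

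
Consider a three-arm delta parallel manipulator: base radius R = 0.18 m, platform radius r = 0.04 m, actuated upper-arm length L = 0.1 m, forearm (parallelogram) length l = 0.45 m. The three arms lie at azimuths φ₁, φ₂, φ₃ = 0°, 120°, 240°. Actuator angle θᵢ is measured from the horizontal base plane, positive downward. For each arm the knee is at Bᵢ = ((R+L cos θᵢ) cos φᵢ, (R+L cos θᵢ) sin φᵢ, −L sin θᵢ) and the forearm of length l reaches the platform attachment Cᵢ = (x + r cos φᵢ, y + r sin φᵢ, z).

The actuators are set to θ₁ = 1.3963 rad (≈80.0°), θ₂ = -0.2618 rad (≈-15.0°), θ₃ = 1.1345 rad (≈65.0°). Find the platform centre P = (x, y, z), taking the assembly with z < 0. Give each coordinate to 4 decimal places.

arm 1 at φ=0.0°: e+L cos θ1 = 0.1574;  centre 1 = (0.1574, 0.0000, -0.0985)
φ2=120.0°: virtual centre (-0.1183, 0.2049, 0.0259), radius l
arm 3 at φ=240.0°: e+L cos θ3 = 0.1823;  centre 3 = (-0.0911, -0.1578, -0.0906)
subtract pairs → two planes through P
[-0.5513 0.4098 0.2487]·P = 0.0222;  [-0.4970 -0.3157 0.0157]·P = 0.0070
det = 0.3777;  x = -0.0261+0.2249z,  y = 0.0190+-0.3044z
into |P−centre ₁|² = l²: 1.1432z² + 0.1029z + -0.1588 = 0;  Δ = 0.7367;  z = -0.4204 or 0.3304 → z<0 root = -0.4204
x = -0.1207, y = 0.1470

(-0.1207, 0.1470, -0.4204)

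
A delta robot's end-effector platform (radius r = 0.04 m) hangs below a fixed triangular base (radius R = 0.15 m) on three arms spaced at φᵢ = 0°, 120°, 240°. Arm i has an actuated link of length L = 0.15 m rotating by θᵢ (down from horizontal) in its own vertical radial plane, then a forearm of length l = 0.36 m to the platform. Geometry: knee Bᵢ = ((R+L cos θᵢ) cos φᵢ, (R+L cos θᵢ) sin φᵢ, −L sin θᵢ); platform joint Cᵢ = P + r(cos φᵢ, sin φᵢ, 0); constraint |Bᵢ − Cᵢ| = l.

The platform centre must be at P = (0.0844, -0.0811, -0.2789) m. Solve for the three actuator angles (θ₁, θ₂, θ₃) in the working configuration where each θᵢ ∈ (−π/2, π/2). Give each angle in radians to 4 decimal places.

θ₁ = -0.1744, θ₂ = 0.8729, θ₃ = 0.1746

φ1=0.0° → target in arm frame (0.0844, -0.0811)
  A=0.0256, B=-0.2789, C=(l²−L²−A²−y'²−z²)/(2L)=0.0736
  θ1 = atan2(B,A) + arccos(C/0.2801) = -0.1744
arm 2 (φ=120.0°): x'=-0.1124, y'=-0.0325
  A cos θ + B sin θ = C:  0.2224·cos θ + -0.2789·sin θ = -0.0707
  √(A²+B²)=0.3567;  θ2 = -0.8976+1.7704 ≈ 0.8729
arm 3 (φ=240.0°): x'=0.0280, y'=0.1136
  A cos θ + B sin θ = C:  0.0820·cos θ + -0.2789·sin θ = 0.0323
  θ3 = atan2(B,A) + arccos(C/0.2907) = 0.1746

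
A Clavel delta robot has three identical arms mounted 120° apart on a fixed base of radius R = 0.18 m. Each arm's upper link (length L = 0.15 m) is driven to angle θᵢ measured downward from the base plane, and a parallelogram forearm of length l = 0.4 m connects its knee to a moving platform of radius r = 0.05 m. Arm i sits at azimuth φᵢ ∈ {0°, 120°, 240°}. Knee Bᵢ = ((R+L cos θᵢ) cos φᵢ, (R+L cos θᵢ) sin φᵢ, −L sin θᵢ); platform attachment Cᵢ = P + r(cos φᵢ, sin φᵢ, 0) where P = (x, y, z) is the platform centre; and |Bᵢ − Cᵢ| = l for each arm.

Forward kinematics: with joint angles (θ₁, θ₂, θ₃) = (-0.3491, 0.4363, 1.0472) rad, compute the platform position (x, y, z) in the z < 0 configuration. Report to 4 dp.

(0.1381, 0.0815, -0.3171)

arm 1 at φ=0.0°: (R−r)+L cos θ1 = 0.2710;  S1 = (0.2710, 0.0000, 0.0513)
arm 2 at φ=120.0°: (R−r)+L cos θ2 = 0.2659;  S2 = (-0.1330, 0.2303, -0.0634)
arm 3 at φ=240.0°: (R−r)+L cos θ3 = 0.2050;  S3 = (-0.1025, -0.1775, -0.1299)
subtract pairs → two planes through P
[-0.8079 0.4606 -0.2294]·P = -0.0013;  [-0.7469 -0.3551 -0.3624]·P = -0.0171
Cramer: x(z) = 0.0133-0.3937z;  y(z) = 0.0204-0.1925z
quadratic in z: (1.1921)z²+(0.0924)z+(-0.0905)=0, √Δ=0.6635 → z ∈ {-0.3171, 0.2395}; z = -0.3171 (taking z<0)
x = 0.1381, y = 0.0815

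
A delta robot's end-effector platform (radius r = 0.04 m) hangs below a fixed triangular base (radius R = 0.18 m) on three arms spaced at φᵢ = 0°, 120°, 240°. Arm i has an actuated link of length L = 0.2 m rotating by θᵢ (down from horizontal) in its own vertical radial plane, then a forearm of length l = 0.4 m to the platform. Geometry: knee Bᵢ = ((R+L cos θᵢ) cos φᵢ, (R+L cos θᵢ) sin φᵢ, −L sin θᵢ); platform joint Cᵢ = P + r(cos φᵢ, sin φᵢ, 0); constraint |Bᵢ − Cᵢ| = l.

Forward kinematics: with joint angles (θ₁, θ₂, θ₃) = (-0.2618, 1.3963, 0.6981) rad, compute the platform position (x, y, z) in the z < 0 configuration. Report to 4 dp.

centre 1 = (0.3332·cos0.0°, 0.3332·sin0.0°, 0.0518) = (0.3332, 0.0000, 0.0518)
centre 2 = (0.1747·cos120.0°, 0.1747·sin120.0°, -0.1970) = (-0.0874, 0.1513, -0.1970)
centre 3 = (0.2932·cos240.0°, 0.2932·sin240.0°, -0.1286) = (-0.1466, -0.2539, -0.1286)
|centre ₂|²−|centre ₁|² = -0.0444;  |centre ₃|²−|centre ₁|² = -0.0112
plane₁₂: -0.8411x+0.3026y+-0.4975z = -0.0444
det = 0.7176;  x = 0.0361+-0.5042z,  y = -0.0462+0.2425z
quadratic in z: (1.3130)z²+(0.1736)z+(-0.0669)=0, √Δ=0.6178 → z ∈ {-0.3014, 0.1692}; z = -0.3014 (taking z<0)
x = 0.1881, y = -0.1193

(0.1881, -0.1193, -0.3014)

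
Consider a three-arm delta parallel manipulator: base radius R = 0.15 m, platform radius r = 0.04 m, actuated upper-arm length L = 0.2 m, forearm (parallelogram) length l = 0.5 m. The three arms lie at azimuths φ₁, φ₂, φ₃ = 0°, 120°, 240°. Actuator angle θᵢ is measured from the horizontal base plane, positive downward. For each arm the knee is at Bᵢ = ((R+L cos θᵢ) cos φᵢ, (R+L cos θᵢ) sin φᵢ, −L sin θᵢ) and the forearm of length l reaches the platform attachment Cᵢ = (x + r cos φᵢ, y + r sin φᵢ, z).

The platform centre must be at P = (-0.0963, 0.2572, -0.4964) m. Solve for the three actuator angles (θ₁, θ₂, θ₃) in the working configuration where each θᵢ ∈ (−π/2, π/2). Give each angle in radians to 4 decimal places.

θ₁ = 1.1347, θ₂ = -0.0001, θ₃ = 1.3091

rotate P by −φ1: (-0.0963, 0.2572, -0.4964)
  A cos θ + B sin θ = C:  0.2063·cos θ + -0.4964·sin θ = -0.3628
  √(A²+B²)=0.5376;  θ1 = -1.1769+2.3117 ≈ 1.1347
φ2=120.0° → target in arm frame (0.2709, -0.0452)
  A cos θ + B sin θ = C:  -0.1609·cos θ + -0.4964·sin θ = -0.1609
  θ2 = atan2(B,A) + arccos(C/0.5218) = -0.0001
rotate P by −φ3: (-0.1746, -0.2120, -0.4964)
  e−x'=0.2846;  (l²−L²−(e−x')²−y'²−z²)/2L = -0.4059
  √(A²+B²)=0.5722;  θ3 = -1.0502+2.3593 ≈ 1.3091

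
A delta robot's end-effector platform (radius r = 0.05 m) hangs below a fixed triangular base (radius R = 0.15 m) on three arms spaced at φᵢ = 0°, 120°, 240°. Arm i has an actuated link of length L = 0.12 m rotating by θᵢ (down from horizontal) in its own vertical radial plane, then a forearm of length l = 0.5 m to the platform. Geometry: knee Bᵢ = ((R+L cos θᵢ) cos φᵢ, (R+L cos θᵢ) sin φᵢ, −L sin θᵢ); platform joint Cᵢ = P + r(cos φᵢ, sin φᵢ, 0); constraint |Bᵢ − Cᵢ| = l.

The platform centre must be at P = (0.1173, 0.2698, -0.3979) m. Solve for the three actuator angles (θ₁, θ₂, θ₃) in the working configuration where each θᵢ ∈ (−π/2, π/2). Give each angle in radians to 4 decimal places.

θ₁ = -0.0872, θ₂ = -0.3488, θ₃ = 1.3966

φ1=0.0° → target in arm frame (0.1173, 0.2698)
  e−x'=-0.0173;  (l²−L²−(e−x')²−y'²−z²)/2L = 0.0174
  γ=atan2(-0.3979,-0.0173)=-1.6142;  ψ=arccos(0.0438)=1.5270;  θ1=γ+ψ≈-0.0872
rotate P by −φ2: (0.1750, -0.2365, -0.3979)
  e−x'=-0.0750;  (l²−L²−(e−x')²−y'²−z²)/2L = 0.0655
  γ=atan2(-0.3979,-0.0750)=-1.7571;  ψ=arccos(0.1618)=1.4083;  θ2=γ+ψ≈-0.3488
rotate P by −φ3: (-0.2923, -0.0333, -0.3979)
  e−x'=0.3923;  (l²−L²−(e−x')²−y'²−z²)/2L = -0.3239
  θ3 = atan2(B,A) + arccos(C/0.5588) = 1.3966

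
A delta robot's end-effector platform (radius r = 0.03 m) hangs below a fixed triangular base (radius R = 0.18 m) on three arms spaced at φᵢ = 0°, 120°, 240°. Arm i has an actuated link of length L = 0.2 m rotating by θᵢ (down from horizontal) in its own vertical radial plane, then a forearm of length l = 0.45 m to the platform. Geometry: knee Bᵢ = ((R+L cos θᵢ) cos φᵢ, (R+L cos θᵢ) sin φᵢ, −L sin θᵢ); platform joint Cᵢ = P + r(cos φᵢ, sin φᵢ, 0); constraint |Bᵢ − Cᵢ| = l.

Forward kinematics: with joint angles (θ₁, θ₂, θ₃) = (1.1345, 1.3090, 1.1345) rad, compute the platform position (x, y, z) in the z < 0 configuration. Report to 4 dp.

(0.0184, -0.0319, -0.5747)

φ1=0.0°: virtual centre (0.2345, 0.0000, -0.1813), radius l
S2 = (0.2018·cos120.0°, 0.2018·sin120.0°, -0.1932) = (-0.1009, 0.1747, -0.1932)
arm 3 at φ=240.0°: ρ3 = 0.2345;  S3 = (-0.1173, -0.2031, -0.1813)
eliminate P² terms by subtracting sphere 1 from 2 and 3
[-0.6708 0.3495 -0.0238]·P = -0.0098;  [-0.7036 -0.4062 0.0000]·P = 0.0000
Cramer: x(z) = 0.0077-0.0187z;  y(z) = -0.0133+0.0324z
sphere 1 gives Az²+Bz+C=0 with A=1.0014, B=0.3701, C=-0.1180;  B²−4AC=0.6097;  roots -0.5747, 0.2051;  negative root z = -0.5747
x = 0.0184, y = -0.0319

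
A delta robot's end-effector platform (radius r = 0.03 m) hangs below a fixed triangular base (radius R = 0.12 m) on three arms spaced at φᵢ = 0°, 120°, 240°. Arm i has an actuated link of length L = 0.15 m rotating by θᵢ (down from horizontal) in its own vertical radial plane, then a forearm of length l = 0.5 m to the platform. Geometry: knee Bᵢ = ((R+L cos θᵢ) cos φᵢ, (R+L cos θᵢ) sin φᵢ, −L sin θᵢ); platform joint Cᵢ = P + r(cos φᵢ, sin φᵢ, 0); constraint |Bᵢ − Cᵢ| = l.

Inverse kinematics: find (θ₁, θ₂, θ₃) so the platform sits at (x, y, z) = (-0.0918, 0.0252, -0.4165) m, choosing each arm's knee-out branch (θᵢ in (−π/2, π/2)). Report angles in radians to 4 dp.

θ₁ = 0.2618, θ₂ = -0.3494, θ₃ = -0.1747

φ1=0.0° → target in arm frame (-0.0918, 0.0252)
  A=0.1818, B=-0.4165, C=(l²−L²−A²−y'²−z²)/(2L)=0.0678
  √(A²+B²)=0.4544;  θ1 = -1.1592+1.4210 ≈ 0.2618
rotate P by −φ2: (0.0677, 0.0669, -0.4165)
  e−x'=0.0223;  (l²−L²−(e−x')²−y'²−z²)/2L = 0.1635
  √(A²+B²)=0.4171;  θ2 = -1.5174+1.1679 ≈ -0.3494
arm 3 (φ=240.0°): x'=0.0241, y'=-0.0921
  A=0.0659, B=-0.4165, C=(l²−L²−A²−y'²−z²)/(2L)=0.1373
  θ3 = atan2(B,A) + arccos(C/0.4217) = -0.1747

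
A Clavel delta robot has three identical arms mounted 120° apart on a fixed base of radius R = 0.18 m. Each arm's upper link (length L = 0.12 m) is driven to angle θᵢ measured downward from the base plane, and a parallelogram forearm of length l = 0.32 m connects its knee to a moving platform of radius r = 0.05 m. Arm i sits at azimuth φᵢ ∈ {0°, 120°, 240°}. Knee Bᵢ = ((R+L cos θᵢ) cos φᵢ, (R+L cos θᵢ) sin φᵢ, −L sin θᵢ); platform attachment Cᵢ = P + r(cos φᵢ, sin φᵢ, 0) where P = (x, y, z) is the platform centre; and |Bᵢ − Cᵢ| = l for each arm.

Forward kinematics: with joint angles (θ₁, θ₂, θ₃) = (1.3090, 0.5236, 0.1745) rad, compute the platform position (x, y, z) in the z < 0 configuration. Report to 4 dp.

arm 1 at φ=0.0°: e+L cos θ1 = 0.1611;  centre 1 = (0.1611, 0.0000, -0.1159)
φ2=120.0°: virtual centre (-0.1170, 0.2026, -0.0600), radius l
centre 3 = (0.2482·cos240.0°, 0.2482·sin240.0°, -0.0208) = (-0.1241, -0.2149, -0.0208)
eliminate P² terms by subtracting sphere 1 from 2 and 3
plane₁₂: -0.5560x+0.4052y+0.1118z = 0.0189
Cramer: x(z) = -0.0368+0.2661z;  y(z) = -0.0038+0.0893z
into |P−centre ₁|² = l²: 1.0788z² + 0.1258z + -0.0498 = 0;  Δ = 0.2307;  z = -0.2809 or 0.1643 → z<0 root = -0.2809
x = -0.1116, y = -0.0289

(-0.1116, -0.0289, -0.2809)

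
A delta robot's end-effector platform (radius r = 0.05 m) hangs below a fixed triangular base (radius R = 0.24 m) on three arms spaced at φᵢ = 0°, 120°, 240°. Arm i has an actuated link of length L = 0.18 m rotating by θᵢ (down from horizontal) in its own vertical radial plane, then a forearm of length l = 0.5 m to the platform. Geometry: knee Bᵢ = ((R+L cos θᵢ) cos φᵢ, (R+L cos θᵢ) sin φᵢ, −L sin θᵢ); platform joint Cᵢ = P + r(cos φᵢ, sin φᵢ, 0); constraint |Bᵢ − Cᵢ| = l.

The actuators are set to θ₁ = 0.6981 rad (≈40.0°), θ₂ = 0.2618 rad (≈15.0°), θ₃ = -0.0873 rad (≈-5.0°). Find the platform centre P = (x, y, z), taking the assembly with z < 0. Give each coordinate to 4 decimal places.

(-0.0901, -0.0392, -0.3872)

arm 1 at φ=0.0°: e+L cos θ1 = 0.3279;  S1 = (0.3279, 0.0000, -0.1157)
arm 2 at φ=120.0°: e+L cos θ2 = 0.3639;  S2 = (-0.1819, 0.3151, -0.0466)
arm 3 at φ=240.0°: e+L cos θ3 = 0.3693;  S3 = (-0.1847, -0.3198, 0.0157)
|S₂|²−|S₁|² = 0.0137;  |S₃|²−|S₁|² = 0.0157
[-1.0196 0.6302 0.1382]·P = 0.0137;  [-1.0251 -0.6397 0.2628]·P = 0.0157
Cramer: x(z) = -0.0144+0.1957z;  y(z) = -0.0016+0.0972z
into |P−S₁|² = l²: 1.0477z² + 0.0972z + -0.1195 = 0;  Δ = 0.5101;  z = -0.3872 or 0.2945 → z<0 root = -0.3872
x = -0.0901, y = -0.0392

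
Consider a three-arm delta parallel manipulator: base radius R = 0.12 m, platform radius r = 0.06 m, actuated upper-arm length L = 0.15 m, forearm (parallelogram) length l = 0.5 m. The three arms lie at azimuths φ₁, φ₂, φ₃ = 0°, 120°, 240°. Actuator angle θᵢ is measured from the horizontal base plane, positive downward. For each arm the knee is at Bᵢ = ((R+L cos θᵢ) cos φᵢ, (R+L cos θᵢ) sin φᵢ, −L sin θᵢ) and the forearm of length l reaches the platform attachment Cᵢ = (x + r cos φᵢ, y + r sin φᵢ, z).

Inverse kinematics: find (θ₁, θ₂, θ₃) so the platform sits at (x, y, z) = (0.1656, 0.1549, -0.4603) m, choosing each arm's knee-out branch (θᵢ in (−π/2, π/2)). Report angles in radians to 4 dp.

θ₁ = -0.0873, θ₂ = 0.2618, θ₃ = 0.9597

arm 1 (φ=0.0°): x'=0.1656, y'=0.1549
  A cos θ + B sin θ = C:  -0.1056·cos θ + -0.4603·sin θ = -0.0651
  √(A²+B²)=0.4723;  θ1 = -1.7963+1.7090 ≈ -0.0873
rotate P by −φ2: (0.0513, -0.2209, -0.4603)
  A cos θ + B sin θ = C:  0.0087·cos θ + -0.4603·sin θ = -0.1108
  √(A²+B²)=0.4604;  θ2 = -1.5520+1.8138 ≈ 0.2618
rotate P by −φ3: (-0.2169, 0.0660, -0.4603)
  A=0.2769, B=-0.4603, C=(l²−L²−A²−y'²−z²)/(2L)=-0.2181
  γ=atan2(-0.4603,0.2769)=-1.0292;  ψ=arccos(-0.4060)=1.9888;  θ3=γ+ψ≈0.9597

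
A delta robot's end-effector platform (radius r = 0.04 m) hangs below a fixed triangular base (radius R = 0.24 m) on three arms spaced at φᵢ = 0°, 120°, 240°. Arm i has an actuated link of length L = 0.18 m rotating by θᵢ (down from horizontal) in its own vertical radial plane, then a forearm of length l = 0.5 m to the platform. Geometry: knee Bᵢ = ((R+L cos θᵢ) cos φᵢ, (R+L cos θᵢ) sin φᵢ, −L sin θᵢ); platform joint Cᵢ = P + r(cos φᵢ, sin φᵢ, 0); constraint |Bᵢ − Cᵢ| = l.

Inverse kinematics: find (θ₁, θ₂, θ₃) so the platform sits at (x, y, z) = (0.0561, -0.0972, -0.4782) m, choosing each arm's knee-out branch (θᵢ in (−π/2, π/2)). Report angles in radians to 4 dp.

θ₁ = 0.5237, θ₂ = 1.1347, θ₃ = 0.5236

arm 1 (φ=0.0°): x'=0.0561, y'=-0.0972
  A cos θ + B sin θ = C:  0.1439·cos θ + -0.4782·sin θ = -0.1145
  θ1 = atan2(B,A) + arccos(C/0.4994) = 0.5237
φ2=120.0° → target in arm frame (-0.1122, 0.0000)
  e−x'=0.3122;  (l²−L²−(e−x')²−y'²−z²)/2L = -0.3016
  √(A²+B²)=0.5711;  θ2 = -0.9924+2.1271 ≈ 1.1347
arm 3 (φ=240.0°): x'=0.0561, y'=0.0972
  e−x'=0.1439;  (l²−L²−(e−x')²−y'²−z²)/2L = -0.1145
  θ3 = atan2(B,A) + arccos(C/0.4994) = 0.5236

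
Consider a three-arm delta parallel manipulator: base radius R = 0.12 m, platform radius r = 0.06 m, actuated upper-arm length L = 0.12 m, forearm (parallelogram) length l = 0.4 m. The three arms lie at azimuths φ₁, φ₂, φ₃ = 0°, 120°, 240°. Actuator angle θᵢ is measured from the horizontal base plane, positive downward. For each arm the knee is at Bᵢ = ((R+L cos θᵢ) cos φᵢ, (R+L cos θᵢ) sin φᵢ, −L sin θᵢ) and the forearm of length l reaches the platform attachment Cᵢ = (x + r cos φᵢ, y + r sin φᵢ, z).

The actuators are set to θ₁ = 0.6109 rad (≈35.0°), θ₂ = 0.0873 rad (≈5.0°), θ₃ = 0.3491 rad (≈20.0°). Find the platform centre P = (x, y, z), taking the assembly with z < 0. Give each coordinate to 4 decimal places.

(-0.0726, 0.0399, -0.3930)

centre 1 = (0.1583·cos0.0°, 0.1583·sin0.0°, -0.0688) = (0.1583, 0.0000, -0.0688)
arm 2 at φ=120.0°: e+L cos θ2 = 0.1795;  centre 2 = (-0.0898, 0.1555, -0.0105)
centre 3 = (0.1728·cos240.0°, 0.1728·sin240.0°, -0.0410) = (-0.0864, -0.1496, -0.0410)
eliminate P² terms by subtracting sphere 1 from 2 and 3
linear system: -0.4961x+0.3110y = 0.0025−0.1167z; -0.4894x+-0.2992y = 0.0017−0.0556z
det = 0.3006;  x = -0.0043+0.1737z,  y = 0.0013+-0.0983z
sphere 1 gives Az²+Bz+C=0 with A=1.0398, B=0.0809, C=-0.1288;  B²−4AC=0.5423;  roots -0.3930, 0.3152;  negative root z = -0.3930
x = -0.0726, y = 0.0399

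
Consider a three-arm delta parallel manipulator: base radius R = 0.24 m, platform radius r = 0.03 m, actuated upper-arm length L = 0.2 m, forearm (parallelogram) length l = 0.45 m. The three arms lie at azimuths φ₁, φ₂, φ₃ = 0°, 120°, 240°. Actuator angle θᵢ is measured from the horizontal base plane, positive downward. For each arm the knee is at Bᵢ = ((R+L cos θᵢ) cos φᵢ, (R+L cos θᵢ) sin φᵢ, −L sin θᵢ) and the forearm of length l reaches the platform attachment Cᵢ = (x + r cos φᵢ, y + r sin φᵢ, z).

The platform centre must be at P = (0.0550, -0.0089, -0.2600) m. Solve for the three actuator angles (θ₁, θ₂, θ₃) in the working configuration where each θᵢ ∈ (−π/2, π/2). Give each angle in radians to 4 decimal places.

θ₁ = -0.0869, θ₂ = 0.5238, θ₃ = 0.4361

rotate P by −φ1: (0.0550, -0.0089, -0.2600)
  e−x'=0.1550;  (l²−L²−(e−x')²−y'²−z²)/2L = 0.1770
  γ=atan2(-0.2600,0.1550)=-1.0332;  ψ=arccos(0.5847)=0.9463;  θ1=γ+ψ≈-0.0869
φ2=120.0° → target in arm frame (-0.0352, -0.0432)
  A=0.2452, B=-0.2600, C=(l²−L²−A²−y'²−z²)/(2L)=0.0823
  γ=atan2(-0.2600,0.2452)=-0.8147;  ψ=arccos(0.2302)=1.3385;  θ2=γ+ψ≈0.5238
rotate P by −φ3: (-0.0198, 0.0521, -0.2600)
  A=0.2298, B=-0.2600, C=(l²−L²−A²−y'²−z²)/(2L)=0.0985
  θ3 = atan2(B,A) + arccos(C/0.3470) = 0.4361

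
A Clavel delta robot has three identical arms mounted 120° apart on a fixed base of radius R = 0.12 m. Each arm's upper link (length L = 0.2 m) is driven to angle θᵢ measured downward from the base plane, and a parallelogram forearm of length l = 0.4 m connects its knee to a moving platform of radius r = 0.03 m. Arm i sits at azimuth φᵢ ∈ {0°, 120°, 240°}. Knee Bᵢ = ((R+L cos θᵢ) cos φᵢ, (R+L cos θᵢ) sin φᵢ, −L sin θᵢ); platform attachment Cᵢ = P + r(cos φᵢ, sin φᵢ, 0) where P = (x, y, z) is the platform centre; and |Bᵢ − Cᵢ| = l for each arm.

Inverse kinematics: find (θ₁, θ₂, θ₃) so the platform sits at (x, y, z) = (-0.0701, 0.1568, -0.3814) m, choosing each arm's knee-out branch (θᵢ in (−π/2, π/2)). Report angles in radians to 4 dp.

θ₁ = 0.8725, θ₂ = -0.0001, θ₃ = 0.9599

rotate P by −φ1: (-0.0701, 0.1568, -0.3814)
  e−x'=0.1601;  (l²−L²−(e−x')²−y'²−z²)/2L = -0.1892
  θ1 = atan2(B,A) + arccos(C/0.4136) = 0.8725
arm 2 (φ=120.0°): x'=0.1708, y'=-0.0177
  A cos θ + B sin θ = C:  -0.0808·cos θ + -0.3814·sin θ = -0.0808
  √(A²+B²)=0.3899;  θ2 = -1.7797+1.7795 ≈ -0.0001
arm 3 (φ=240.0°): x'=-0.1007, y'=-0.1391
  e−x'=0.1907;  (l²−L²−(e−x')²−y'²−z²)/2L = -0.2030
  √(A²+B²)=0.4264;  θ3 = -1.1071+2.0669 ≈ 0.9599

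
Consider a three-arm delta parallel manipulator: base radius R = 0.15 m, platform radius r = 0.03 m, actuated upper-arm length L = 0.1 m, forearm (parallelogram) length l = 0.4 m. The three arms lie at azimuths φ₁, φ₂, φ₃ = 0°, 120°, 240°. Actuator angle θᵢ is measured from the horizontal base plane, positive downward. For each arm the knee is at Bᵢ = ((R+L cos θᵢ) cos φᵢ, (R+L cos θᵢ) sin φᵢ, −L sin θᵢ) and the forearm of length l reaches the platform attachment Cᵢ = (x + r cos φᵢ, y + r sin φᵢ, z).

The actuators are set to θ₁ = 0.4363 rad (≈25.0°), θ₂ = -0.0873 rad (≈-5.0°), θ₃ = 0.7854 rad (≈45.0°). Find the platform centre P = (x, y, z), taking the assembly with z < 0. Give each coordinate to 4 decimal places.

(-0.0074, 0.0911, -0.3650)

φ1=0.0°: virtual centre (0.2106, 0.0000, -0.0423), radius l
φ2=120.0°: virtual centre (-0.1098, 0.1902, 0.0087), radius l
S3 = (0.1907·cos240.0°, 0.1907·sin240.0°, -0.0707) = (-0.0954, -0.1652, -0.0707)
eliminate P² terms by subtracting sphere 1 from 2 and 3
[-0.6409 0.3804 0.1020]·P = 0.0022;  [-0.6120 -0.3303 -0.0569]·P = -0.0048
det = 0.4445;  x = 0.0025+0.0271z,  y = 0.0099+-0.2224z
into |P−S₁|² = l²: 1.0502z² + 0.0689z + -0.1148 = 0;  Δ = 0.4870;  z = -0.3650 or 0.2995 → z<0 root = -0.3650
x = -0.0074, y = 0.0911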